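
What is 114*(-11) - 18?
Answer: -1272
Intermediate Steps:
114*(-11) - 18 = -1254 - 18 = -1272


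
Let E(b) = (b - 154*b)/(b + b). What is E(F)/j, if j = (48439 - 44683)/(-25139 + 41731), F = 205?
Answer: -105774/313 ≈ -337.94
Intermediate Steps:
E(b) = -153/2 (E(b) = (-153*b)/((2*b)) = (-153*b)*(1/(2*b)) = -153/2)
j = 939/4148 (j = 3756/16592 = 3756*(1/16592) = 939/4148 ≈ 0.22637)
E(F)/j = -153/(2*939/4148) = -153/2*4148/939 = -105774/313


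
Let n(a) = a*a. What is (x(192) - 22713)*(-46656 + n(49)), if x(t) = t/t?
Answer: 1005119560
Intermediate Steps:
n(a) = a**2
x(t) = 1
(x(192) - 22713)*(-46656 + n(49)) = (1 - 22713)*(-46656 + 49**2) = -22712*(-46656 + 2401) = -22712*(-44255) = 1005119560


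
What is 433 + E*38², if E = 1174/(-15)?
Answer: -1688761/15 ≈ -1.1258e+5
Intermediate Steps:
E = -1174/15 (E = 1174*(-1/15) = -1174/15 ≈ -78.267)
433 + E*38² = 433 - 1174/15*38² = 433 - 1174/15*1444 = 433 - 1695256/15 = -1688761/15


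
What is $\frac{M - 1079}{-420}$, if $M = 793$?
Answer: $\frac{143}{210} \approx 0.68095$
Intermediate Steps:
$\frac{M - 1079}{-420} = \frac{793 - 1079}{-420} = \left(-286\right) \left(- \frac{1}{420}\right) = \frac{143}{210}$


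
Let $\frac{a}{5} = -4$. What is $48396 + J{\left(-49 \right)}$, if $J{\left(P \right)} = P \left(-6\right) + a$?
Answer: $48670$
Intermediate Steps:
$a = -20$ ($a = 5 \left(-4\right) = -20$)
$J{\left(P \right)} = -20 - 6 P$ ($J{\left(P \right)} = P \left(-6\right) - 20 = - 6 P - 20 = -20 - 6 P$)
$48396 + J{\left(-49 \right)} = 48396 - -274 = 48396 + \left(-20 + 294\right) = 48396 + 274 = 48670$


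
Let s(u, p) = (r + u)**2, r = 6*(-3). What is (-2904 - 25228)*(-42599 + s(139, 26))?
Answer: 786514456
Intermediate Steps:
r = -18
s(u, p) = (-18 + u)**2
(-2904 - 25228)*(-42599 + s(139, 26)) = (-2904 - 25228)*(-42599 + (-18 + 139)**2) = -28132*(-42599 + 121**2) = -28132*(-42599 + 14641) = -28132*(-27958) = 786514456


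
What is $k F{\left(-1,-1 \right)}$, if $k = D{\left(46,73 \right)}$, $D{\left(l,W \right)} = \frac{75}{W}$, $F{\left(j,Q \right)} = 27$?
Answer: $\frac{2025}{73} \approx 27.74$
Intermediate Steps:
$k = \frac{75}{73} \approx 1.0274$
$k F{\left(-1,-1 \right)} = \frac{75}{73} \cdot 27 = \frac{2025}{73}$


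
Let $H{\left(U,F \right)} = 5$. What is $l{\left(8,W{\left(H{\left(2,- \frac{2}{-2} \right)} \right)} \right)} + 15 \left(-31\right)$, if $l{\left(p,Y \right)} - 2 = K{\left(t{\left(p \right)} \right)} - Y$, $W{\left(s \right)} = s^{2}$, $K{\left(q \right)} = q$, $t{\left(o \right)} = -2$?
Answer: $-490$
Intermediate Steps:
$l{\left(p,Y \right)} = - Y$ ($l{\left(p,Y \right)} = 2 - \left(2 + Y\right) = - Y$)
$l{\left(8,W{\left(H{\left(2,- \frac{2}{-2} \right)} \right)} \right)} + 15 \left(-31\right) = - 5^{2} + 15 \left(-31\right) = \left(-1\right) 25 - 465 = -25 - 465 = -490$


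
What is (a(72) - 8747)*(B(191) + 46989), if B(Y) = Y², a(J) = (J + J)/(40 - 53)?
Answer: -9503476850/13 ≈ -7.3104e+8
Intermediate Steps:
a(J) = -2*J/13 (a(J) = (2*J)/(-13) = (2*J)*(-1/13) = -2*J/13)
(a(72) - 8747)*(B(191) + 46989) = (-2/13*72 - 8747)*(191² + 46989) = (-144/13 - 8747)*(36481 + 46989) = -113855/13*83470 = -9503476850/13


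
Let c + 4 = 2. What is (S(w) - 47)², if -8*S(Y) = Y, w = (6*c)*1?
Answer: 8281/4 ≈ 2070.3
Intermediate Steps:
c = -2 (c = -4 + 2 = -2)
w = -12 (w = (6*(-2))*1 = -12*1 = -12)
S(Y) = -Y/8
(S(w) - 47)² = (-⅛*(-12) - 47)² = (3/2 - 47)² = (-91/2)² = 8281/4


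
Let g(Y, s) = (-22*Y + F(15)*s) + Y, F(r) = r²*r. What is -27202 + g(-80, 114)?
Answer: 359228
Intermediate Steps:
F(r) = r³
g(Y, s) = -21*Y + 3375*s (g(Y, s) = (-22*Y + 15³*s) + Y = (-22*Y + 3375*s) + Y = -21*Y + 3375*s)
-27202 + g(-80, 114) = -27202 + (-21*(-80) + 3375*114) = -27202 + (1680 + 384750) = -27202 + 386430 = 359228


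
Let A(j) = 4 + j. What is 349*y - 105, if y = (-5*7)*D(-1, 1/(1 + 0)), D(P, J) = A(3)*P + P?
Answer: 97615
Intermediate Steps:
D(P, J) = 8*P (D(P, J) = (4 + 3)*P + P = 7*P + P = 8*P)
y = 280 (y = (-5*7)*(8*(-1)) = -35*(-8) = 280)
349*y - 105 = 349*280 - 105 = 97720 - 105 = 97615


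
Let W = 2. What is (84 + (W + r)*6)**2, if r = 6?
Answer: 17424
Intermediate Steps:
(84 + (W + r)*6)**2 = (84 + (2 + 6)*6)**2 = (84 + 8*6)**2 = (84 + 48)**2 = 132**2 = 17424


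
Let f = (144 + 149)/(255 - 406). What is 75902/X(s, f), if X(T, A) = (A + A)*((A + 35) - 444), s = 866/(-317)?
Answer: 865320751/18181236 ≈ 47.594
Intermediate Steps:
f = -293/151 (f = 293/(-151) = 293*(-1/151) = -293/151 ≈ -1.9404)
s = -866/317 (s = 866*(-1/317) = -866/317 ≈ -2.7319)
X(T, A) = 2*A*(-409 + A) (X(T, A) = (2*A)*((35 + A) - 444) = (2*A)*(-409 + A) = 2*A*(-409 + A))
75902/X(s, f) = 75902/((2*(-293/151)*(-409 - 293/151))) = 75902/((2*(-293/151)*(-62052/151))) = 75902/(36362472/22801) = 75902*(22801/36362472) = 865320751/18181236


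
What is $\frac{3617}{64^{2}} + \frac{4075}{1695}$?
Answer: $\frac{4564403}{1388544} \approx 3.2872$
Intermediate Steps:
$\frac{3617}{64^{2}} + \frac{4075}{1695} = \frac{3617}{4096} + 4075 \cdot \frac{1}{1695} = 3617 \cdot \frac{1}{4096} + \frac{815}{339} = \frac{3617}{4096} + \frac{815}{339} = \frac{4564403}{1388544}$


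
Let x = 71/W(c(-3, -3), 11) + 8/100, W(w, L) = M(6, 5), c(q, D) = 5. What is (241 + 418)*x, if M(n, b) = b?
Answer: 235263/25 ≈ 9410.5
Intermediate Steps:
W(w, L) = 5
x = 357/25 (x = 71/5 + 8/100 = 71*(1/5) + 8*(1/100) = 71/5 + 2/25 = 357/25 ≈ 14.280)
(241 + 418)*x = (241 + 418)*(357/25) = 659*(357/25) = 235263/25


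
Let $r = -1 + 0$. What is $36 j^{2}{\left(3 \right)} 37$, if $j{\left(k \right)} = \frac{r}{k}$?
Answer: $148$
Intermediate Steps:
$r = -1$
$j{\left(k \right)} = - \frac{1}{k}$
$36 j^{2}{\left(3 \right)} 37 = 36 \left(- \frac{1}{3}\right)^{2} \cdot 37 = 36 \cdot \frac{1}{9} \cdot 37 = 4 \cdot 37 = 148$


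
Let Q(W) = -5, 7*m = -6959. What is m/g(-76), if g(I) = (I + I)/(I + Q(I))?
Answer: -563679/1064 ≈ -529.77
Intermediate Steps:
m = -6959/7 (m = (⅐)*(-6959) = -6959/7 ≈ -994.14)
g(I) = 2*I/(-5 + I) (g(I) = (I + I)/(I - 5) = (2*I)/(-5 + I) = 2*I/(-5 + I))
m/g(-76) = -6959/(7*(2*(-76)/(-5 - 76))) = -6959/(7*(2*(-76)/(-81))) = -6959/(7*(2*(-76)*(-1/81))) = -6959/(7*152/81) = -6959/7*81/152 = -563679/1064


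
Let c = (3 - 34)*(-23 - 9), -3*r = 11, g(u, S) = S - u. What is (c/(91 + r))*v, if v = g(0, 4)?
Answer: 5952/131 ≈ 45.435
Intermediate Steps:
v = 4 (v = 4 - 1*0 = 4 + 0 = 4)
r = -11/3 (r = -⅓*11 = -11/3 ≈ -3.6667)
c = 992 (c = -31*(-32) = 992)
(c/(91 + r))*v = (992/(91 - 11/3))*4 = (992/(262/3))*4 = ((3/262)*992)*4 = (1488/131)*4 = 5952/131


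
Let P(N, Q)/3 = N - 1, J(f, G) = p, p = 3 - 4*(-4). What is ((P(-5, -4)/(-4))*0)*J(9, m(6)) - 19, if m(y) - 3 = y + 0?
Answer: -19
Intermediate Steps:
m(y) = 3 + y (m(y) = 3 + (y + 0) = 3 + y)
p = 19 (p = 3 + 16 = 19)
J(f, G) = 19
P(N, Q) = -3 + 3*N (P(N, Q) = 3*(N - 1) = 3*(-1 + N) = -3 + 3*N)
((P(-5, -4)/(-4))*0)*J(9, m(6)) - 19 = (((-3 + 3*(-5))/(-4))*0)*19 - 19 = (((-3 - 15)*(-1/4))*0)*19 - 19 = (-18*(-1/4)*0)*19 - 19 = ((9/2)*0)*19 - 19 = 0*19 - 19 = 0 - 19 = -19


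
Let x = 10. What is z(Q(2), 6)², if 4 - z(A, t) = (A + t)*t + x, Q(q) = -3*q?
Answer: 36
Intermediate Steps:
z(A, t) = -6 - t*(A + t) (z(A, t) = 4 - ((A + t)*t + 10) = 4 - (t*(A + t) + 10) = 4 - (10 + t*(A + t)) = 4 + (-10 - t*(A + t)) = -6 - t*(A + t))
z(Q(2), 6)² = (-6 - 1*6² - 1*(-3*2)*6)² = (-6 - 1*36 - 1*(-6)*6)² = (-6 - 36 + 36)² = (-6)² = 36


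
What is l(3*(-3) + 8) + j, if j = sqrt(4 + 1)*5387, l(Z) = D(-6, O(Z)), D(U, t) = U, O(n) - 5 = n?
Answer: -6 + 5387*sqrt(5) ≈ 12040.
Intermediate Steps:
O(n) = 5 + n
l(Z) = -6
j = 5387*sqrt(5) (j = sqrt(5)*5387 = 5387*sqrt(5) ≈ 12046.)
l(3*(-3) + 8) + j = -6 + 5387*sqrt(5)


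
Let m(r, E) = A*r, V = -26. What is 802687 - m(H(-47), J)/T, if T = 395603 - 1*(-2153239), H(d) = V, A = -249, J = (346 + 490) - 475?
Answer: 340987055330/424807 ≈ 8.0269e+5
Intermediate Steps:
J = 361 (J = 836 - 475 = 361)
H(d) = -26
m(r, E) = -249*r
T = 2548842 (T = 395603 + 2153239 = 2548842)
802687 - m(H(-47), J)/T = 802687 - (-249*(-26))/2548842 = 802687 - 6474/2548842 = 802687 - 1*1079/424807 = 802687 - 1079/424807 = 340987055330/424807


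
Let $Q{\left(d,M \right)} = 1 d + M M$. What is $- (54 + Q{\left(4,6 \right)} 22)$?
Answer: $-934$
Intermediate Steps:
$Q{\left(d,M \right)} = d + M^{2}$
$- (54 + Q{\left(4,6 \right)} 22) = - (54 + \left(4 + 6^{2}\right) 22) = - (54 + \left(4 + 36\right) 22) = - (54 + 40 \cdot 22) = - (54 + 880) = \left(-1\right) 934 = -934$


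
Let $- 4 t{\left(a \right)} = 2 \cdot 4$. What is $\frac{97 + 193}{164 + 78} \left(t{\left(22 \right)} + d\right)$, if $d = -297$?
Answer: $- \frac{43355}{121} \approx -358.31$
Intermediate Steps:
$t{\left(a \right)} = -2$ ($t{\left(a \right)} = - \frac{2 \cdot 4}{4} = \left(- \frac{1}{4}\right) 8 = -2$)
$\frac{97 + 193}{164 + 78} \left(t{\left(22 \right)} + d\right) = \frac{97 + 193}{164 + 78} \left(-2 - 297\right) = \frac{290}{242} \left(-299\right) = 290 \cdot \frac{1}{242} \left(-299\right) = \frac{145}{121} \left(-299\right) = - \frac{43355}{121}$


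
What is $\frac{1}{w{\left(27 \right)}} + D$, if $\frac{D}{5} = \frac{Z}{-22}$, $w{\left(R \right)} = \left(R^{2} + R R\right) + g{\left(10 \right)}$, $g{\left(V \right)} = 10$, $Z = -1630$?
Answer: $\frac{5982111}{16148} \approx 370.46$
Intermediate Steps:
$w{\left(R \right)} = 10 + 2 R^{2}$ ($w{\left(R \right)} = \left(R^{2} + R R\right) + 10 = \left(R^{2} + R^{2}\right) + 10 = 2 R^{2} + 10 = 10 + 2 R^{2}$)
$D = \frac{4075}{11}$ ($D = 5 \frac{1}{-22} \left(-1630\right) = 5 \left(\left(- \frac{1}{22}\right) \left(-1630\right)\right) = 5 \cdot \frac{815}{11} = \frac{4075}{11} \approx 370.45$)
$\frac{1}{w{\left(27 \right)}} + D = \frac{1}{10 + 2 \cdot 27^{2}} + \frac{4075}{11} = \frac{1}{10 + 2 \cdot 729} + \frac{4075}{11} = \frac{1}{10 + 1458} + \frac{4075}{11} = \frac{1}{1468} + \frac{4075}{11} = \frac{5982111}{16148}$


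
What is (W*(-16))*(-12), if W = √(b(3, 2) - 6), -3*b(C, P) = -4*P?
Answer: 64*I*√30 ≈ 350.54*I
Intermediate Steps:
b(C, P) = 4*P/3 (b(C, P) = -(-4)*P/3 = 4*P/3)
W = I*√30/3 (W = √((4/3)*2 - 6) = √(8/3 - 6) = √(-10/3) = I*√30/3 ≈ 1.8257*I)
(W*(-16))*(-12) = ((I*√30/3)*(-16))*(-12) = -16*I*√30/3*(-12) = 64*I*√30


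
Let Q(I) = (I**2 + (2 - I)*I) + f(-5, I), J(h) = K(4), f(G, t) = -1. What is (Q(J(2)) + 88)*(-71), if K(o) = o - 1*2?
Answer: -6461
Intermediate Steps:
K(o) = -2 + o (K(o) = o - 2 = -2 + o)
J(h) = 2 (J(h) = -2 + 4 = 2)
Q(I) = -1 + I**2 + I*(2 - I) (Q(I) = (I**2 + (2 - I)*I) - 1 = (I**2 + I*(2 - I)) - 1 = -1 + I**2 + I*(2 - I))
(Q(J(2)) + 88)*(-71) = ((-1 + 2*2) + 88)*(-71) = ((-1 + 4) + 88)*(-71) = (3 + 88)*(-71) = 91*(-71) = -6461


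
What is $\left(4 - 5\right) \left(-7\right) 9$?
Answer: $63$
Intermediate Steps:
$\left(4 - 5\right) \left(-7\right) 9 = \left(-1\right) \left(-7\right) 9 = 7 \cdot 9 = 63$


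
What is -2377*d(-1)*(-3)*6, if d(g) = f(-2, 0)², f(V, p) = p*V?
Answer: 0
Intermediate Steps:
f(V, p) = V*p
d(g) = 0 (d(g) = (-2*0)² = 0² = 0)
-2377*d(-1)*(-3)*6 = -2377*0*(-3)*6 = -0*6 = -2377*0 = 0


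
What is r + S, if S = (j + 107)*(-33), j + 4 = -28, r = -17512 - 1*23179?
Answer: -43166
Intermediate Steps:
r = -40691 (r = -17512 - 23179 = -40691)
j = -32 (j = -4 - 28 = -32)
S = -2475 (S = (-32 + 107)*(-33) = 75*(-33) = -2475)
r + S = -40691 - 2475 = -43166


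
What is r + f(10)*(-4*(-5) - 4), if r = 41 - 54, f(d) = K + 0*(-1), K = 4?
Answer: 51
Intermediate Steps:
f(d) = 4 (f(d) = 4 + 0*(-1) = 4 + 0 = 4)
r = -13
r + f(10)*(-4*(-5) - 4) = -13 + 4*(-4*(-5) - 4) = -13 + 4*(20 - 4) = -13 + 4*16 = -13 + 64 = 51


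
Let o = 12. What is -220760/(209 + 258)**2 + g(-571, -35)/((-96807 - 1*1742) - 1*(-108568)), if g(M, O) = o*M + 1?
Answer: -3705922179/2185033691 ≈ -1.6960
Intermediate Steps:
g(M, O) = 1 + 12*M (g(M, O) = 12*M + 1 = 1 + 12*M)
-220760/(209 + 258)**2 + g(-571, -35)/((-96807 - 1*1742) - 1*(-108568)) = -220760/(209 + 258)**2 + (1 + 12*(-571))/((-96807 - 1*1742) - 1*(-108568)) = -220760/(467**2) + (1 - 6852)/((-96807 - 1742) + 108568) = -220760/218089 - 6851/(-98549 + 108568) = -220760*1/218089 - 6851/10019 = -220760/218089 - 6851*1/10019 = -220760/218089 - 6851/10019 = -3705922179/2185033691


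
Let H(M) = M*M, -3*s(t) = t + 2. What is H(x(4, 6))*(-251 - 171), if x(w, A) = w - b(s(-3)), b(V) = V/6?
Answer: -1063651/162 ≈ -6565.8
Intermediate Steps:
s(t) = -⅔ - t/3 (s(t) = -(t + 2)/3 = -(2 + t)/3 = -⅔ - t/3)
b(V) = V/6 (b(V) = V*(⅙) = V/6)
x(w, A) = -1/18 + w (x(w, A) = w - (-⅔ - ⅓*(-3))/6 = w - (-⅔ + 1)/6 = w - 1/(6*3) = w - 1*1/18 = w - 1/18 = -1/18 + w)
H(M) = M²
H(x(4, 6))*(-251 - 171) = (-1/18 + 4)²*(-251 - 171) = (71/18)²*(-422) = (5041/324)*(-422) = -1063651/162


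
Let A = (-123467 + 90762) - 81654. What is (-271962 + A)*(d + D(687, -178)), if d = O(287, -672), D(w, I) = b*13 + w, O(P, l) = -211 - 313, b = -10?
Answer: -12748593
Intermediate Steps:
O(P, l) = -524
D(w, I) = -130 + w (D(w, I) = -10*13 + w = -130 + w)
d = -524
A = -114359 (A = -32705 - 81654 = -114359)
(-271962 + A)*(d + D(687, -178)) = (-271962 - 114359)*(-524 + (-130 + 687)) = -386321*(-524 + 557) = -386321*33 = -12748593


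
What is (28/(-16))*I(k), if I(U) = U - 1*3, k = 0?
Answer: 21/4 ≈ 5.2500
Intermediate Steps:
I(U) = -3 + U (I(U) = U - 3 = -3 + U)
(28/(-16))*I(k) = (28/(-16))*(-3 + 0) = (28*(-1/16))*(-3) = -7/4*(-3) = 21/4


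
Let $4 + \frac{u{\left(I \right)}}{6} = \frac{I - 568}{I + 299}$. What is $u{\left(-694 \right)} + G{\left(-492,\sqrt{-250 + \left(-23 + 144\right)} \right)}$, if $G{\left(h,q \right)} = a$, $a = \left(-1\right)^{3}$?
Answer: $- \frac{2303}{395} \approx -5.8304$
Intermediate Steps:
$u{\left(I \right)} = -24 + \frac{6 \left(-568 + I\right)}{299 + I}$ ($u{\left(I \right)} = -24 + 6 \frac{I - 568}{I + 299} = -24 + 6 \frac{-568 + I}{299 + I} = -24 + \frac{6 \left(-568 + I\right)}{299 + I}$)
$a = -1$
$G{\left(h,q \right)} = -1$
$u{\left(-694 \right)} + G{\left(-492,\sqrt{-250 + \left(-23 + 144\right)} \right)} = \frac{18 \left(-588 - -694\right)}{299 - 694} - 1 = \frac{18 \left(-588 + 694\right)}{-395} - 1 = 18 \left(- \frac{1}{395}\right) 106 - 1 = - \frac{1908}{395} - 1 = - \frac{2303}{395}$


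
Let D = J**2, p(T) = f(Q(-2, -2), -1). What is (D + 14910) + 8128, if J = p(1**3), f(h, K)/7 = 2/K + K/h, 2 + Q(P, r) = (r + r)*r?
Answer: 837649/36 ≈ 23268.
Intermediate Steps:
Q(P, r) = -2 + 2*r**2 (Q(P, r) = -2 + (r + r)*r = -2 + (2*r)*r = -2 + 2*r**2)
f(h, K) = 14/K + 7*K/h (f(h, K) = 7*(2/K + K/h) = 14/K + 7*K/h)
p(T) = -91/6 (p(T) = 14/(-1) + 7*(-1)/(-2 + 2*(-2)**2) = 14*(-1) + 7*(-1)/(-2 + 2*4) = -14 + 7*(-1)/(-2 + 8) = -14 + 7*(-1)/6 = -14 + 7*(-1)*(1/6) = -14 - 7/6 = -91/6)
J = -91/6 ≈ -15.167
D = 8281/36 (D = (-91/6)**2 = 8281/36 ≈ 230.03)
(D + 14910) + 8128 = (8281/36 + 14910) + 8128 = 545041/36 + 8128 = 837649/36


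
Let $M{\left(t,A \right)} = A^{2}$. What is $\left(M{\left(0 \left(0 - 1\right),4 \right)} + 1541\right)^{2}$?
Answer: $2424249$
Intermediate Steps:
$\left(M{\left(0 \left(0 - 1\right),4 \right)} + 1541\right)^{2} = \left(4^{2} + 1541\right)^{2} = \left(16 + 1541\right)^{2} = 1557^{2} = 2424249$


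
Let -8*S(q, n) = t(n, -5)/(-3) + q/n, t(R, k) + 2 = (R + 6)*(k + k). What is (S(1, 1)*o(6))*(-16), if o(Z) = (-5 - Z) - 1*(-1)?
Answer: -500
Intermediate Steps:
o(Z) = -4 - Z (o(Z) = (-5 - Z) + 1 = -4 - Z)
t(R, k) = -2 + 2*k*(6 + R) (t(R, k) = -2 + (R + 6)*(k + k) = -2 + (6 + R)*(2*k) = -2 + 2*k*(6 + R))
S(q, n) = -31/12 - 5*n/12 - q/(8*n) (S(q, n) = -((-2 + 12*(-5) + 2*n*(-5))/(-3) + q/n)/8 = -((-2 - 60 - 10*n)*(-⅓) + q/n)/8 = -((-62 - 10*n)*(-⅓) + q/n)/8 = -((62/3 + 10*n/3) + q/n)/8 = -(62/3 + 10*n/3 + q/n)/8 = -31/12 - 5*n/12 - q/(8*n))
(S(1, 1)*o(6))*(-16) = (((-⅛*1 + (1/12)*1*(-31 - 5*1))/1)*(-4 - 1*6))*(-16) = ((1*(-⅛ + (1/12)*1*(-31 - 5)))*(-4 - 6))*(-16) = ((1*(-⅛ + (1/12)*1*(-36)))*(-10))*(-16) = ((1*(-⅛ - 3))*(-10))*(-16) = ((1*(-25/8))*(-10))*(-16) = -25/8*(-10)*(-16) = (125/4)*(-16) = -500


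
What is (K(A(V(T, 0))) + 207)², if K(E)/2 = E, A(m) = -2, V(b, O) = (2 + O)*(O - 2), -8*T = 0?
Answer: 41209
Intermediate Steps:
T = 0 (T = -⅛*0 = 0)
V(b, O) = (-2 + O)*(2 + O) (V(b, O) = (2 + O)*(-2 + O) = (-2 + O)*(2 + O))
K(E) = 2*E
(K(A(V(T, 0))) + 207)² = (2*(-2) + 207)² = (-4 + 207)² = 203² = 41209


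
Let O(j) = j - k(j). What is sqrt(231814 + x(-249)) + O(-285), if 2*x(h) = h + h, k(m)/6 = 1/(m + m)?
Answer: -27074/95 + sqrt(231565) ≈ 196.22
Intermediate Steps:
k(m) = 3/m (k(m) = 6/(m + m) = 6/((2*m)) = 6*(1/(2*m)) = 3/m)
x(h) = h (x(h) = (h + h)/2 = (2*h)/2 = h)
O(j) = j - 3/j
sqrt(231814 + x(-249)) + O(-285) = sqrt(231814 - 249) + (-285 - 3/(-285)) = sqrt(231565) + (-285 - 3*(-1/285)) = sqrt(231565) + (-285 + 1/95) = sqrt(231565) - 27074/95 = -27074/95 + sqrt(231565)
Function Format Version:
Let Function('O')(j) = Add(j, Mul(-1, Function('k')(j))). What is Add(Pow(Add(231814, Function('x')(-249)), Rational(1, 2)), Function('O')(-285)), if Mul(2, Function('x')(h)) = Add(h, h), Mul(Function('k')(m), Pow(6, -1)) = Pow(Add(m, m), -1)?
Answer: Add(Rational(-27074, 95), Pow(231565, Rational(1, 2))) ≈ 196.22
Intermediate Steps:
Function('k')(m) = Mul(3, Pow(m, -1)) (Function('k')(m) = Mul(6, Pow(Add(m, m), -1)) = Mul(6, Pow(Mul(2, m), -1)) = Mul(6, Mul(Rational(1, 2), Pow(m, -1))) = Mul(3, Pow(m, -1)))
Function('x')(h) = h (Function('x')(h) = Mul(Rational(1, 2), Add(h, h)) = Mul(Rational(1, 2), Mul(2, h)) = h)
Function('O')(j) = Add(j, Mul(-3, Pow(j, -1))) (Function('O')(j) = Add(j, Mul(-1, Mul(3, Pow(j, -1)))) = Add(j, Mul(-3, Pow(j, -1))))
Add(Pow(Add(231814, Function('x')(-249)), Rational(1, 2)), Function('O')(-285)) = Add(Pow(Add(231814, -249), Rational(1, 2)), Add(-285, Mul(-3, Pow(-285, -1)))) = Add(Pow(231565, Rational(1, 2)), Add(-285, Mul(-3, Rational(-1, 285)))) = Add(Pow(231565, Rational(1, 2)), Add(-285, Rational(1, 95))) = Add(Pow(231565, Rational(1, 2)), Rational(-27074, 95)) = Add(Rational(-27074, 95), Pow(231565, Rational(1, 2)))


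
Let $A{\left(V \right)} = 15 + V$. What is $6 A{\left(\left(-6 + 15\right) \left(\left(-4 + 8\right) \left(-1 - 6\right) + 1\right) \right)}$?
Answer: $-1368$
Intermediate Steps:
$6 A{\left(\left(-6 + 15\right) \left(\left(-4 + 8\right) \left(-1 - 6\right) + 1\right) \right)} = 6 \left(15 + \left(-6 + 15\right) \left(\left(-4 + 8\right) \left(-1 - 6\right) + 1\right)\right) = 6 \left(15 + 9 \left(4 \left(-7\right) + 1\right)\right) = 6 \left(15 + 9 \left(-28 + 1\right)\right) = 6 \left(15 + 9 \left(-27\right)\right) = 6 \left(15 - 243\right) = 6 \left(-228\right) = -1368$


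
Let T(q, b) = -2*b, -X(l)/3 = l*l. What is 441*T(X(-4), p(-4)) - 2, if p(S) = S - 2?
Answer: 5290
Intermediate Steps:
X(l) = -3*l**2 (X(l) = -3*l*l = -3*l**2)
p(S) = -2 + S
441*T(X(-4), p(-4)) - 2 = 441*(-2*(-2 - 4)) - 2 = 441*(-2*(-6)) - 2 = 441*12 - 2 = 5292 - 2 = 5290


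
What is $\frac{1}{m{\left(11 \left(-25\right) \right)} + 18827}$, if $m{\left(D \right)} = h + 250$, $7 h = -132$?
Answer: $\frac{7}{133407} \approx 5.2471 \cdot 10^{-5}$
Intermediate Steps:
$h = - \frac{132}{7}$ ($h = \frac{1}{7} \left(-132\right) = - \frac{132}{7} \approx -18.857$)
$m{\left(D \right)} = \frac{1618}{7}$ ($m{\left(D \right)} = - \frac{132}{7} + 250 = \frac{1618}{7}$)
$\frac{1}{m{\left(11 \left(-25\right) \right)} + 18827} = \frac{1}{\frac{1618}{7} + 18827} = \frac{1}{\frac{133407}{7}} = \frac{7}{133407}$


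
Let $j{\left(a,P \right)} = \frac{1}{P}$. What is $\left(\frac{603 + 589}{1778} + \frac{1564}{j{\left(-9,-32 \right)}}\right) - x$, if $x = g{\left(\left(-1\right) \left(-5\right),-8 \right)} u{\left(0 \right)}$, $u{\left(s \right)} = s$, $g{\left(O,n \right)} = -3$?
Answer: $- \frac{44492076}{889} \approx -50047.0$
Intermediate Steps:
$x = 0$ ($x = \left(-3\right) 0 = 0$)
$\left(\frac{603 + 589}{1778} + \frac{1564}{j{\left(-9,-32 \right)}}\right) - x = \left(\frac{603 + 589}{1778} + \frac{1564}{\frac{1}{-32}}\right) - 0 = \left(1192 \cdot \frac{1}{1778} + \frac{1564}{- \frac{1}{32}}\right) + 0 = \left(\frac{596}{889} + 1564 \left(-32\right)\right) + 0 = \left(\frac{596}{889} - 50048\right) + 0 = - \frac{44492076}{889} + 0 = - \frac{44492076}{889}$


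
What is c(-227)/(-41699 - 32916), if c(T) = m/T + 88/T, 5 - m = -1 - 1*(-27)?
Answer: 67/16937605 ≈ 3.9557e-6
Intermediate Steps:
m = -21 (m = 5 - (-1 - 1*(-27)) = 5 - (-1 + 27) = 5 - 1*26 = 5 - 26 = -21)
c(T) = 67/T (c(T) = -21/T + 88/T = 67/T)
c(-227)/(-41699 - 32916) = (67/(-227))/(-41699 - 32916) = (67*(-1/227))/(-74615) = -67/227*(-1/74615) = 67/16937605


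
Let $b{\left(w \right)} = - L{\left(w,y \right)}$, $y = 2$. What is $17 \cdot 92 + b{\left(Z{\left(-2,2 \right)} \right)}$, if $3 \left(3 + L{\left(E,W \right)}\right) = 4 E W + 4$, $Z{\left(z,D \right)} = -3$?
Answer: $\frac{4721}{3} \approx 1573.7$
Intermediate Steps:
$L{\left(E,W \right)} = - \frac{5}{3} + \frac{4 E W}{3}$ ($L{\left(E,W \right)} = -3 + \frac{4 E W + 4}{3} = -3 + \frac{4 + 4 E W}{3} = -3 + \left(\frac{4}{3} + \frac{4 E W}{3}\right) = - \frac{5}{3} + \frac{4 E W}{3}$)
$b{\left(w \right)} = \frac{5}{3} - \frac{8 w}{3}$ ($b{\left(w \right)} = - (- \frac{5}{3} + \frac{4}{3} w 2) = - (- \frac{5}{3} + \frac{8 w}{3}) = \frac{5}{3} - \frac{8 w}{3}$)
$17 \cdot 92 + b{\left(Z{\left(-2,2 \right)} \right)} = 17 \cdot 92 + \left(\frac{5}{3} - -8\right) = 1564 + \left(\frac{5}{3} + 8\right) = 1564 + \frac{29}{3} = \frac{4721}{3}$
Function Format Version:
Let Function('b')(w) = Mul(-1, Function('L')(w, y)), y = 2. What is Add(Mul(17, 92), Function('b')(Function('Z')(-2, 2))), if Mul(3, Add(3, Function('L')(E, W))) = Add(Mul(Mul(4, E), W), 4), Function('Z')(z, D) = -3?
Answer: Rational(4721, 3) ≈ 1573.7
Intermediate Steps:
Function('L')(E, W) = Add(Rational(-5, 3), Mul(Rational(4, 3), E, W)) (Function('L')(E, W) = Add(-3, Mul(Rational(1, 3), Add(Mul(Mul(4, E), W), 4))) = Add(-3, Mul(Rational(1, 3), Add(Mul(4, E, W), 4))) = Add(-3, Mul(Rational(1, 3), Add(4, Mul(4, E, W)))) = Add(-3, Add(Rational(4, 3), Mul(Rational(4, 3), E, W))) = Add(Rational(-5, 3), Mul(Rational(4, 3), E, W)))
Function('b')(w) = Add(Rational(5, 3), Mul(Rational(-8, 3), w)) (Function('b')(w) = Mul(-1, Add(Rational(-5, 3), Mul(Rational(4, 3), w, 2))) = Mul(-1, Add(Rational(-5, 3), Mul(Rational(8, 3), w))) = Add(Rational(5, 3), Mul(Rational(-8, 3), w)))
Add(Mul(17, 92), Function('b')(Function('Z')(-2, 2))) = Add(Mul(17, 92), Add(Rational(5, 3), Mul(Rational(-8, 3), -3))) = Add(1564, Add(Rational(5, 3), 8)) = Add(1564, Rational(29, 3)) = Rational(4721, 3)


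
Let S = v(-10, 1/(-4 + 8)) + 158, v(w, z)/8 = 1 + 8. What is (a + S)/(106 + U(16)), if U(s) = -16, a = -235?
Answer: -1/18 ≈ -0.055556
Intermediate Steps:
v(w, z) = 72 (v(w, z) = 8*(1 + 8) = 8*9 = 72)
S = 230 (S = 72 + 158 = 230)
(a + S)/(106 + U(16)) = (-235 + 230)/(106 - 16) = -5/90 = -5*1/90 = -1/18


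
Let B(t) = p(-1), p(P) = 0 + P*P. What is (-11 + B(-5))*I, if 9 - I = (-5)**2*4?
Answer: 910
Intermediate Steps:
p(P) = P**2 (p(P) = 0 + P**2 = P**2)
B(t) = 1 (B(t) = (-1)**2 = 1)
I = -91 (I = 9 - (-5)**2*4 = 9 - 25*4 = 9 - 1*100 = 9 - 100 = -91)
(-11 + B(-5))*I = (-11 + 1)*(-91) = -10*(-91) = 910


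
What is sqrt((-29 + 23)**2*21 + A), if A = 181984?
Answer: 2*sqrt(45685) ≈ 427.48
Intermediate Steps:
sqrt((-29 + 23)**2*21 + A) = sqrt((-29 + 23)**2*21 + 181984) = sqrt((-6)**2*21 + 181984) = sqrt(36*21 + 181984) = sqrt(756 + 181984) = sqrt(182740) = 2*sqrt(45685)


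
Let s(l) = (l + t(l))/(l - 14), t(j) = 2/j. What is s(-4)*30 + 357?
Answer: 729/2 ≈ 364.50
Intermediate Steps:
s(l) = (l + 2/l)/(-14 + l) (s(l) = (l + 2/l)/(l - 14) = (l + 2/l)/(-14 + l))
s(-4)*30 + 357 = ((2 + (-4)**2)/((-4)*(-14 - 4)))*30 + 357 = -1/4*(2 + 16)/(-18)*30 + 357 = -1/4*(-1/18)*18*30 + 357 = (1/4)*30 + 357 = 15/2 + 357 = 729/2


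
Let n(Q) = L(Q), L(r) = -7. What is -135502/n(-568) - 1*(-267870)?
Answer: 2010592/7 ≈ 2.8723e+5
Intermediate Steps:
n(Q) = -7
-135502/n(-568) - 1*(-267870) = -135502/(-7) - 1*(-267870) = -135502*(-⅐) + 267870 = 135502/7 + 267870 = 2010592/7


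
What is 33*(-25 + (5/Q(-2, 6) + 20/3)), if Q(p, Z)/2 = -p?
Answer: -2255/4 ≈ -563.75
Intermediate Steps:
Q(p, Z) = -2*p (Q(p, Z) = 2*(-p) = -2*p)
33*(-25 + (5/Q(-2, 6) + 20/3)) = 33*(-25 + (5/((-2*(-2))) + 20/3)) = 33*(-25 + (5/4 + 20*(⅓))) = 33*(-25 + (5*(¼) + 20/3)) = 33*(-25 + (5/4 + 20/3)) = 33*(-25 + 95/12) = 33*(-205/12) = -2255/4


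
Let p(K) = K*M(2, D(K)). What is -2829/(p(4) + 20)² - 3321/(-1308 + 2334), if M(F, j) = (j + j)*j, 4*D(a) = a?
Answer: -101967/14896 ≈ -6.8453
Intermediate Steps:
D(a) = a/4
M(F, j) = 2*j² (M(F, j) = (2*j)*j = 2*j²)
p(K) = K³/8 (p(K) = K*(2*(K/4)²) = K*(2*(K²/16)) = K*(K²/8) = K³/8)
-2829/(p(4) + 20)² - 3321/(-1308 + 2334) = -2829/((⅛)*4³ + 20)² - 3321/(-1308 + 2334) = -2829/((⅛)*64 + 20)² - 3321/1026 = -2829/(8 + 20)² - 3321*1/1026 = -2829/(28²) - 123/38 = -2829/784 - 123/38 = -101967/14896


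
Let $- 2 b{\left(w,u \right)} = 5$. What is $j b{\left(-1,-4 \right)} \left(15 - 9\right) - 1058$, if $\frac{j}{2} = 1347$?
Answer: $-41468$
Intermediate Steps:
$j = 2694$ ($j = 2 \cdot 1347 = 2694$)
$b{\left(w,u \right)} = - \frac{5}{2}$ ($b{\left(w,u \right)} = \left(- \frac{1}{2}\right) 5 = - \frac{5}{2}$)
$j b{\left(-1,-4 \right)} \left(15 - 9\right) - 1058 = 2694 \left(- \frac{5 \left(15 - 9\right)}{2}\right) - 1058 = 2694 \left(\left(- \frac{5}{2}\right) 6\right) - 1058 = 2694 \left(-15\right) - 1058 = -40410 - 1058 = -41468$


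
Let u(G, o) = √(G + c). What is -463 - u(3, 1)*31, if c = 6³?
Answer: -463 - 31*√219 ≈ -921.76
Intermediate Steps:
c = 216
u(G, o) = √(216 + G) (u(G, o) = √(G + 216) = √(216 + G))
-463 - u(3, 1)*31 = -463 - √(216 + 3)*31 = -463 - √219*31 = -463 - 31*√219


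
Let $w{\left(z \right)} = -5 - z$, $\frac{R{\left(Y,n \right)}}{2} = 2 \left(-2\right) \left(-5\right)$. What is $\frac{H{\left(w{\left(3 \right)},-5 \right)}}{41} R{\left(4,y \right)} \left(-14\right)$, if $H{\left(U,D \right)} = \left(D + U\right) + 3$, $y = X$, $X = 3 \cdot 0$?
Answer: $\frac{5600}{41} \approx 136.59$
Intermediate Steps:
$X = 0$
$y = 0$
$R{\left(Y,n \right)} = 40$ ($R{\left(Y,n \right)} = 2 \cdot 2 \left(-2\right) \left(-5\right) = 2 \left(\left(-4\right) \left(-5\right)\right) = 2 \cdot 20 = 40$)
$H{\left(U,D \right)} = 3 + D + U$
$\frac{H{\left(w{\left(3 \right)},-5 \right)}}{41} R{\left(4,y \right)} \left(-14\right) = \frac{3 - 5 - 8}{41} \cdot 40 \left(-14\right) = \left(3 - 5 - 8\right) \frac{1}{41} \cdot 40 \left(-14\right) = \left(-10\right) \frac{1}{41} \cdot 40 \left(-14\right) = \left(- \frac{10}{41}\right) 40 \left(-14\right) = \left(- \frac{400}{41}\right) \left(-14\right) = \frac{5600}{41}$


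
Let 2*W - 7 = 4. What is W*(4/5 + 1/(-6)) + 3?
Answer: 389/60 ≈ 6.4833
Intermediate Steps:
W = 11/2 (W = 7/2 + (1/2)*4 = 7/2 + 2 = 11/2 ≈ 5.5000)
W*(4/5 + 1/(-6)) + 3 = 11*(4/5 + 1/(-6))/2 + 3 = 11*(4*(1/5) + 1*(-1/6))/2 + 3 = 11*(4/5 - 1/6)/2 + 3 = (11/2)*(19/30) + 3 = 209/60 + 3 = 389/60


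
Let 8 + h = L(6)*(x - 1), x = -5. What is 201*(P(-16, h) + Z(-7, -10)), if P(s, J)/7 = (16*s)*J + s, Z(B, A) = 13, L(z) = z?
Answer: 15828549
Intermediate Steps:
h = -44 (h = -8 + 6*(-5 - 1) = -8 + 6*(-6) = -8 - 36 = -44)
P(s, J) = 7*s + 112*J*s (P(s, J) = 7*((16*s)*J + s) = 7*(16*J*s + s) = 7*(s + 16*J*s) = 7*s + 112*J*s)
201*(P(-16, h) + Z(-7, -10)) = 201*(7*(-16)*(1 + 16*(-44)) + 13) = 201*(7*(-16)*(1 - 704) + 13) = 201*(7*(-16)*(-703) + 13) = 201*(78736 + 13) = 201*78749 = 15828549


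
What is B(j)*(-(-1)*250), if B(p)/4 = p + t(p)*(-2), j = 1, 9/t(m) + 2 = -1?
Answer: 7000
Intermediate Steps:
t(m) = -3 (t(m) = 9/(-2 - 1) = 9/(-3) = 9*(-⅓) = -3)
B(p) = 24 + 4*p (B(p) = 4*(p - 3*(-2)) = 4*(p + 6) = 4*(6 + p) = 24 + 4*p)
B(j)*(-(-1)*250) = (24 + 4*1)*(-(-1)*250) = (24 + 4)*(-1*(-250)) = 28*250 = 7000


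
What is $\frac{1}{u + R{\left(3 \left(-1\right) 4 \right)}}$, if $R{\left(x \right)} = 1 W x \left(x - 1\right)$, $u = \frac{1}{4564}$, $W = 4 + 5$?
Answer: $\frac{4564}{6407857} \approx 0.00071225$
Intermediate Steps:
$W = 9$
$u = \frac{1}{4564} \approx 0.00021911$
$R{\left(x \right)} = 9 x \left(-1 + x\right)$ ($R{\left(x \right)} = 1 \cdot 9 x \left(x - 1\right) = 9 x \left(-1 + x\right)$)
$\frac{1}{u + R{\left(3 \left(-1\right) 4 \right)}} = \frac{1}{\frac{1}{4564} + 9 \cdot 3 \left(-1\right) 4 \left(-1 + 3 \left(-1\right) 4\right)} = \frac{1}{\frac{1}{4564} + 9 \left(\left(-3\right) 4\right) \left(-1 - 12\right)} = \frac{1}{\frac{1}{4564} + 9 \left(-12\right) \left(-1 - 12\right)} = \frac{1}{\frac{1}{4564} + 9 \left(-12\right) \left(-13\right)} = \frac{1}{\frac{1}{4564} + 1404} = \frac{1}{\frac{6407857}{4564}} = \frac{4564}{6407857}$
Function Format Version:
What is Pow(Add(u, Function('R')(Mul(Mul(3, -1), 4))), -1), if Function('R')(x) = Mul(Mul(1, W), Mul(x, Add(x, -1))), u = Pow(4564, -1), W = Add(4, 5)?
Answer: Rational(4564, 6407857) ≈ 0.00071225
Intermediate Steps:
W = 9
u = Rational(1, 4564) ≈ 0.00021911
Function('R')(x) = Mul(9, x, Add(-1, x)) (Function('R')(x) = Mul(Mul(1, 9), Mul(x, Add(x, -1))) = Mul(9, Mul(x, Add(-1, x))) = Mul(9, x, Add(-1, x)))
Pow(Add(u, Function('R')(Mul(Mul(3, -1), 4))), -1) = Pow(Add(Rational(1, 4564), Mul(9, Mul(Mul(3, -1), 4), Add(-1, Mul(Mul(3, -1), 4)))), -1) = Pow(Add(Rational(1, 4564), Mul(9, Mul(-3, 4), Add(-1, Mul(-3, 4)))), -1) = Pow(Add(Rational(1, 4564), Mul(9, -12, Add(-1, -12))), -1) = Pow(Add(Rational(1, 4564), Mul(9, -12, -13)), -1) = Pow(Add(Rational(1, 4564), 1404), -1) = Pow(Rational(6407857, 4564), -1) = Rational(4564, 6407857)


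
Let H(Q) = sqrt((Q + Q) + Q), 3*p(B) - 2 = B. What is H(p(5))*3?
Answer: 3*sqrt(7) ≈ 7.9373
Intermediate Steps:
p(B) = 2/3 + B/3
H(Q) = sqrt(3)*sqrt(Q) (H(Q) = sqrt(2*Q + Q) = sqrt(3*Q) = sqrt(3)*sqrt(Q))
H(p(5))*3 = (sqrt(3)*sqrt(2/3 + (1/3)*5))*3 = (sqrt(3)*sqrt(2/3 + 5/3))*3 = (sqrt(3)*sqrt(7/3))*3 = (sqrt(3)*(sqrt(21)/3))*3 = sqrt(7)*3 = 3*sqrt(7)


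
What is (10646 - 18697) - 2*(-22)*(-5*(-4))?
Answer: -7171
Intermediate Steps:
(10646 - 18697) - 2*(-22)*(-5*(-4)) = -8051 - (-44)*20 = -8051 - 1*(-880) = -8051 + 880 = -7171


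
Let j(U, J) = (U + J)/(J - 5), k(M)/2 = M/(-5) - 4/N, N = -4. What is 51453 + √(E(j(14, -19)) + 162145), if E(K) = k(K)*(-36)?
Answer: 51453 + 2*√40519 ≈ 51856.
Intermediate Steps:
k(M) = 2 - 2*M/5 (k(M) = 2*(M/(-5) - 4/(-4)) = 2*(M*(-⅕) - 4*(-¼)) = 2*(-M/5 + 1) = 2*(1 - M/5) = 2 - 2*M/5)
j(U, J) = (J + U)/(-5 + J)
E(K) = -72 + 72*K/5 (E(K) = (2 - 2*K/5)*(-36) = -72 + 72*K/5)
51453 + √(E(j(14, -19)) + 162145) = 51453 + √((-72 + 72*((-19 + 14)/(-5 - 19))/5) + 162145) = 51453 + √((-72 + 72*(-5/(-24))/5) + 162145) = 51453 + √((-72 + 72*(-1/24*(-5))/5) + 162145) = 51453 + √((-72 + (72/5)*(5/24)) + 162145) = 51453 + √((-72 + 3) + 162145) = 51453 + √(-69 + 162145) = 51453 + √162076 = 51453 + 2*√40519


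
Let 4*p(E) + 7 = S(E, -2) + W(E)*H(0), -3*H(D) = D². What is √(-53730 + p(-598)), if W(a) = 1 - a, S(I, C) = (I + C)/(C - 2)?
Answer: I*√214777/2 ≈ 231.72*I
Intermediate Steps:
S(I, C) = (C + I)/(-2 + C)
H(D) = -D²/3
p(E) = -13/8 - E/16 (p(E) = -7/4 + ((-2 + E)/(-2 - 2) + (1 - E)*(-⅓*0²))/4 = -7/4 + ((-2 + E)/(-4) + (1 - E)*(-⅓*0))/4 = -7/4 + (-(-2 + E)/4 + (1 - E)*0)/4 = -7/4 + ((½ - E/4) + 0)/4 = -7/4 + (½ - E/4)/4 = -7/4 + (⅛ - E/16) = -13/8 - E/16)
√(-53730 + p(-598)) = √(-53730 + (-13/8 - 1/16*(-598))) = √(-53730 + (-13/8 + 299/8)) = √(-53730 + 143/4) = √(-214777/4) = I*√214777/2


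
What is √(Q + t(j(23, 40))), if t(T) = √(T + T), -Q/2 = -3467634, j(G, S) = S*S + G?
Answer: √(6935268 + √3246) ≈ 2633.5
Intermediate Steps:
j(G, S) = G + S² (j(G, S) = S² + G = G + S²)
Q = 6935268 (Q = -2*(-3467634) = 6935268)
t(T) = √2*√T (t(T) = √(2*T) = √2*√T)
√(Q + t(j(23, 40))) = √(6935268 + √2*√(23 + 40²)) = √(6935268 + √2*√(23 + 1600)) = √(6935268 + √2*√1623) = √(6935268 + √3246)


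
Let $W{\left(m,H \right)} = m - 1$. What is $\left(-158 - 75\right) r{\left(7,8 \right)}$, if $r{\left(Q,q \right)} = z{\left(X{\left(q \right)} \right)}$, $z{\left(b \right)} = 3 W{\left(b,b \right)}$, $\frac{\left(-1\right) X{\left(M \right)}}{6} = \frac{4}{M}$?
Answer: $2796$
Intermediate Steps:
$X{\left(M \right)} = - \frac{24}{M}$ ($X{\left(M \right)} = - 6 \frac{4}{M} = - \frac{24}{M}$)
$W{\left(m,H \right)} = -1 + m$ ($W{\left(m,H \right)} = m - 1 = -1 + m$)
$z{\left(b \right)} = -3 + 3 b$ ($z{\left(b \right)} = 3 \left(-1 + b\right) = -3 + 3 b$)
$r{\left(Q,q \right)} = -3 - \frac{72}{q}$ ($r{\left(Q,q \right)} = -3 + 3 \left(- \frac{24}{q}\right) = -3 - \frac{72}{q}$)
$\left(-158 - 75\right) r{\left(7,8 \right)} = \left(-158 - 75\right) \left(-3 - \frac{72}{8}\right) = - 233 \left(-3 - 9\right) = \left(-233\right) \left(-12\right) = 2796$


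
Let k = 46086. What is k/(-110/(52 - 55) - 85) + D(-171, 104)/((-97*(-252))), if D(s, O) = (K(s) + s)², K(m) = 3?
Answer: -13394786/14065 ≈ -952.35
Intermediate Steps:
D(s, O) = (3 + s)²
k/(-110/(52 - 55) - 85) + D(-171, 104)/((-97*(-252))) = 46086/(-110/(52 - 55) - 85) + (3 - 171)²/((-97*(-252))) = 46086/(-110/(-3) - 85) + (-168)²/24444 = 46086/(-⅓*(-110) - 85) + 28224*(1/24444) = 46086/(110/3 - 85) + 112/97 = 46086/(-145/3) + 112/97 = 46086*(-3/145) + 112/97 = -138258/145 + 112/97 = -13394786/14065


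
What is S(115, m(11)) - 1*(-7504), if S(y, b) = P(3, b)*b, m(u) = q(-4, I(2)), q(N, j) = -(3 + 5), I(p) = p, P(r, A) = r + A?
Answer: 7544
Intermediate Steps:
P(r, A) = A + r
q(N, j) = -8 (q(N, j) = -1*8 = -8)
m(u) = -8
S(y, b) = b*(3 + b) (S(y, b) = (b + 3)*b = (3 + b)*b = b*(3 + b))
S(115, m(11)) - 1*(-7504) = -8*(3 - 8) - 1*(-7504) = -8*(-5) + 7504 = 40 + 7504 = 7544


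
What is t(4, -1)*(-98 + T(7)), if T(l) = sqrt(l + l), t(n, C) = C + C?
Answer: 196 - 2*sqrt(14) ≈ 188.52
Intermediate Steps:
t(n, C) = 2*C
T(l) = sqrt(2)*sqrt(l) (T(l) = sqrt(2*l) = sqrt(2)*sqrt(l))
t(4, -1)*(-98 + T(7)) = (2*(-1))*(-98 + sqrt(2)*sqrt(7)) = -2*(-98 + sqrt(14)) = 196 - 2*sqrt(14)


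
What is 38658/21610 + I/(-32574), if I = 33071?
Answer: 272290691/351962070 ≈ 0.77364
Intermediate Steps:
38658/21610 + I/(-32574) = 38658/21610 + 33071/(-32574) = 38658*(1/21610) + 33071*(-1/32574) = 19329/10805 - 33071/32574 = 272290691/351962070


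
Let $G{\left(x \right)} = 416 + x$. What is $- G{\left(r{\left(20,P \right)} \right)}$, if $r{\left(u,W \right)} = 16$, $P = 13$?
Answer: $-432$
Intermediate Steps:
$- G{\left(r{\left(20,P \right)} \right)} = - (416 + 16) = \left(-1\right) 432 = -432$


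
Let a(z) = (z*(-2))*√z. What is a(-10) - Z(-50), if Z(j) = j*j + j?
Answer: -2450 + 20*I*√10 ≈ -2450.0 + 63.246*I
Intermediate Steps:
a(z) = -2*z^(3/2) (a(z) = (-2*z)*√z = -2*z^(3/2))
Z(j) = j + j² (Z(j) = j² + j = j + j²)
a(-10) - Z(-50) = -(-20)*I*√10 - (-50)*(1 - 50) = -(-20)*I*√10 - (-50)*(-49) = 20*I*√10 - 1*2450 = 20*I*√10 - 2450 = -2450 + 20*I*√10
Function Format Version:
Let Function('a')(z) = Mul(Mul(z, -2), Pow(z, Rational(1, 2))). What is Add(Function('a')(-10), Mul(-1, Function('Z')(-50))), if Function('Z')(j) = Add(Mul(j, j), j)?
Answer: Add(-2450, Mul(20, I, Pow(10, Rational(1, 2)))) ≈ Add(-2450.0, Mul(63.246, I))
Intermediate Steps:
Function('a')(z) = Mul(-2, Pow(z, Rational(3, 2))) (Function('a')(z) = Mul(Mul(-2, z), Pow(z, Rational(1, 2))) = Mul(-2, Pow(z, Rational(3, 2))))
Function('Z')(j) = Add(j, Pow(j, 2)) (Function('Z')(j) = Add(Pow(j, 2), j) = Add(j, Pow(j, 2)))
Add(Function('a')(-10), Mul(-1, Function('Z')(-50))) = Add(Mul(-2, Pow(-10, Rational(3, 2))), Mul(-1, Mul(-50, Add(1, -50)))) = Add(Mul(-2, Mul(-10, I, Pow(10, Rational(1, 2)))), Mul(-1, Mul(-50, -49))) = Add(Mul(20, I, Pow(10, Rational(1, 2))), Mul(-1, 2450)) = Add(Mul(20, I, Pow(10, Rational(1, 2))), -2450) = Add(-2450, Mul(20, I, Pow(10, Rational(1, 2))))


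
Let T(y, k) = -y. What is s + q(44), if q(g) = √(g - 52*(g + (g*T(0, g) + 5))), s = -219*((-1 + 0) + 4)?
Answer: -657 + 2*I*√626 ≈ -657.0 + 50.04*I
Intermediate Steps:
s = -657 (s = -219*(-1 + 4) = -219*3 = -657)
q(g) = √(-260 - 51*g) (q(g) = √(g - 52*(g + (g*(-1*0) + 5))) = √(g - 52*(g + (g*0 + 5))) = √(g - 52*(g + (0 + 5))) = √(g - 52*(g + 5)) = √(g - 52*(5 + g)) = √(g + (-260 - 52*g)) = √(-260 - 51*g))
s + q(44) = -657 + √(-260 - 51*44) = -657 + √(-260 - 2244) = -657 + √(-2504) = -657 + 2*I*√626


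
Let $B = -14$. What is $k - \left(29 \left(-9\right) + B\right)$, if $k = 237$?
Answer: $512$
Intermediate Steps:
$k - \left(29 \left(-9\right) + B\right) = 237 - \left(29 \left(-9\right) - 14\right) = 237 - \left(-261 - 14\right) = 237 - -275 = 237 + 275 = 512$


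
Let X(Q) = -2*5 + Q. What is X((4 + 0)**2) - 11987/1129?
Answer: -5213/1129 ≈ -4.6174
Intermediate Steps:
X(Q) = -10 + Q
X((4 + 0)**2) - 11987/1129 = (-10 + (4 + 0)**2) - 11987/1129 = (-10 + 4**2) - 11987/1129 = (-10 + 16) - 1*11987/1129 = 6 - 11987/1129 = -5213/1129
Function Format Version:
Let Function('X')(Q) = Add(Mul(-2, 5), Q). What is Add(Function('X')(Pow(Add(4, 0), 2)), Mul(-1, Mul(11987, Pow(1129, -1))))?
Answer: Rational(-5213, 1129) ≈ -4.6174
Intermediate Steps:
Function('X')(Q) = Add(-10, Q)
Add(Function('X')(Pow(Add(4, 0), 2)), Mul(-1, Mul(11987, Pow(1129, -1)))) = Add(Add(-10, Pow(Add(4, 0), 2)), Mul(-1, Mul(11987, Pow(1129, -1)))) = Add(Add(-10, Pow(4, 2)), Mul(-1, Mul(11987, Rational(1, 1129)))) = Add(Add(-10, 16), Mul(-1, Rational(11987, 1129))) = Add(6, Rational(-11987, 1129)) = Rational(-5213, 1129)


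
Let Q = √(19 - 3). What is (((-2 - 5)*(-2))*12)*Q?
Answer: 672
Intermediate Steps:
Q = 4 (Q = √16 = 4)
(((-2 - 5)*(-2))*12)*Q = (((-2 - 5)*(-2))*12)*4 = (-7*(-2)*12)*4 = (14*12)*4 = 168*4 = 672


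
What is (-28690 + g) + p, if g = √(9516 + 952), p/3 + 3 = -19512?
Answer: -87235 + 2*√2617 ≈ -87133.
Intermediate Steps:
p = -58545 (p = -9 + 3*(-19512) = -9 - 58536 = -58545)
g = 2*√2617 (g = √10468 = 2*√2617 ≈ 102.31)
(-28690 + g) + p = (-28690 + 2*√2617) - 58545 = -87235 + 2*√2617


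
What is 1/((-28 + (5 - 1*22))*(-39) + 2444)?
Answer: 1/4199 ≈ 0.00023815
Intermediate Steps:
1/((-28 + (5 - 1*22))*(-39) + 2444) = 1/((-28 + (5 - 22))*(-39) + 2444) = 1/((-28 - 17)*(-39) + 2444) = 1/(-45*(-39) + 2444) = 1/(1755 + 2444) = 1/4199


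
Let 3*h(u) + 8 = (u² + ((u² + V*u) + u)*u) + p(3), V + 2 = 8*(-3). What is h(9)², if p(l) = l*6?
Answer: 1452025/9 ≈ 1.6134e+5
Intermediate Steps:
V = -26 (V = -2 + 8*(-3) = -2 - 24 = -26)
p(l) = 6*l
h(u) = 10/3 + u²/3 + u*(u² - 25*u)/3 (h(u) = -8/3 + ((u² + ((u² - 26*u) + u)*u) + 6*3)/3 = -8/3 + ((u² + (u² - 25*u)*u) + 18)/3 = -8/3 + ((u² + u*(u² - 25*u)) + 18)/3 = -8/3 + (18 + u² + u*(u² - 25*u))/3 = -8/3 + (6 + u²/3 + u*(u² - 25*u)/3) = 10/3 + u²/3 + u*(u² - 25*u)/3)
h(9)² = (10/3 - 8*9² + (⅓)*9³)² = (10/3 - 8*81 + (⅓)*729)² = (10/3 - 648 + 243)² = (-1205/3)² = 1452025/9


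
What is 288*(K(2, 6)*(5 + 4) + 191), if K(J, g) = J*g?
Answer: 86112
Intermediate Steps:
288*(K(2, 6)*(5 + 4) + 191) = 288*((2*6)*(5 + 4) + 191) = 288*(12*9 + 191) = 288*(108 + 191) = 288*299 = 86112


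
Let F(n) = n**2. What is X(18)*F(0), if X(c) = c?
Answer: 0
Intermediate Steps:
X(18)*F(0) = 18*0**2 = 18*0 = 0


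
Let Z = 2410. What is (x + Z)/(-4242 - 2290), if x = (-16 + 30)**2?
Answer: -1303/3266 ≈ -0.39896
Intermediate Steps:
x = 196 (x = 14**2 = 196)
(x + Z)/(-4242 - 2290) = (196 + 2410)/(-4242 - 2290) = 2606/(-6532) = 2606*(-1/6532) = -1303/3266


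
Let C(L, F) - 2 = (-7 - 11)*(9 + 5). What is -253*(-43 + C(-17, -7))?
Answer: 74129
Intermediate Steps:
C(L, F) = -250 (C(L, F) = 2 + (-7 - 11)*(9 + 5) = 2 - 18*14 = 2 - 252 = -250)
-253*(-43 + C(-17, -7)) = -253*(-43 - 250) = -253*(-293) = 74129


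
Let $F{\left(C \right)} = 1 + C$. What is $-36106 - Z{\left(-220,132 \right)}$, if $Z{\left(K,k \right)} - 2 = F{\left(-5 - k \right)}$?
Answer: $-35972$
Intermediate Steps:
$Z{\left(K,k \right)} = -2 - k$ ($Z{\left(K,k \right)} = 2 + \left(1 - \left(5 + k\right)\right) = 2 - \left(4 + k\right) = -2 - k$)
$-36106 - Z{\left(-220,132 \right)} = -36106 - \left(-2 - 132\right) = -36106 - -134 = -36106 + 134 = -35972$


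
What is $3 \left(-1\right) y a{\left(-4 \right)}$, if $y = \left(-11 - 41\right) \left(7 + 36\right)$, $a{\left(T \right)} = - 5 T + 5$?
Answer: $167700$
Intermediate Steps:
$a{\left(T \right)} = 5 - 5 T$
$y = -2236$ ($y = \left(-52\right) 43 = -2236$)
$3 \left(-1\right) y a{\left(-4 \right)} = 3 \left(-1\right) \left(-2236\right) \left(5 - -20\right) = \left(-3\right) \left(-2236\right) \left(5 + 20\right) = 6708 \cdot 25 = 167700$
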